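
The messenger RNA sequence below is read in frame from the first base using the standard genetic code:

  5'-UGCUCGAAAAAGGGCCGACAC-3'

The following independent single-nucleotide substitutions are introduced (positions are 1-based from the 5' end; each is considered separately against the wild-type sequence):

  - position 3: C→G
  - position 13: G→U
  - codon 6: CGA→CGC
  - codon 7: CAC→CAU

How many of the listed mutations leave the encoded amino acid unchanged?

Codon 1: UGC (Cys) → UGG (Trp) — missense.
Codon 5: GGC (Gly) → UGC (Cys) — missense.
Codon 6: CGA (Arg) → CGC (Arg) — synonymous.
Codon 7: CAC (His) → CAU (His) — synonymous.
Synonymous: 2 of 4.

2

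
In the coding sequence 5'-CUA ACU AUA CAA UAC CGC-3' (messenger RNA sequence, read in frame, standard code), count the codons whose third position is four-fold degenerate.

3

Codon 1 CUA (Leu): third position 4-fold.
Codon 2 ACU (Thr): third position 4-fold.
Codon 3 AUA (Ile): third position 3-fold.
Codon 4 CAA (Gln): third position 2-fold.
Codon 5 UAC (Tyr): third position 2-fold.
Codon 6 CGC (Arg): third position 4-fold.
Four-fold degenerate third positions: 3.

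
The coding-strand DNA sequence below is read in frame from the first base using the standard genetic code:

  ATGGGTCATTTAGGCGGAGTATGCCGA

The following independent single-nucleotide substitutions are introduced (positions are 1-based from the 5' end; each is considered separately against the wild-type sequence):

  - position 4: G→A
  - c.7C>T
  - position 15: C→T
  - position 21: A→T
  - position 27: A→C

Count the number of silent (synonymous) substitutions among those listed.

Codon 2: GGT (Gly) → AGT (Ser) — missense.
Codon 3: CAT (His) → TAT (Tyr) — missense.
Codon 5: GGC (Gly) → GGT (Gly) — synonymous.
Codon 7: GTA (Val) → GTT (Val) — synonymous.
Codon 9: CGA (Arg) → CGC (Arg) — synonymous.
Synonymous: 3 of 5.

3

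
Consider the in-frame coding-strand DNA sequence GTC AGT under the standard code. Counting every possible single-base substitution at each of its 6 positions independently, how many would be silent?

Codon 1 (GTC, Val): 3 synonymous substitutions.
Codon 2 (AGT, Ser): 1 synonymous substitution.
Total: 3 + 1 = 4.

4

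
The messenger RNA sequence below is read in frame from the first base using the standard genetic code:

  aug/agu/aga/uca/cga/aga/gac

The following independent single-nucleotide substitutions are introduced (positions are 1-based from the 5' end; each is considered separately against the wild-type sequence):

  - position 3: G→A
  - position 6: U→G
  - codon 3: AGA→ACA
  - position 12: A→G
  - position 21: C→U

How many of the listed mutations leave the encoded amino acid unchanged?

Codon 1: AUG (Met) → AUA (Ile) — missense.
Codon 2: AGU (Ser) → AGG (Arg) — missense.
Codon 3: AGA (Arg) → ACA (Thr) — missense.
Codon 4: UCA (Ser) → UCG (Ser) — synonymous.
Codon 7: GAC (Asp) → GAU (Asp) — synonymous.
Synonymous: 2 of 5.

2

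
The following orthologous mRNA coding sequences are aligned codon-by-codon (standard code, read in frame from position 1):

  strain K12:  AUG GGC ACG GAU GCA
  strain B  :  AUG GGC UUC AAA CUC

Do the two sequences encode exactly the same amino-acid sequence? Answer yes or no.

Codon 1: AUG Met / AUG Met — identical.
Codon 2: GGC Gly / GGC Gly — identical.
Codon 3: ACG Thr / UUC Phe — nonsynonymous.
Codon 4: GAU Asp / AAA Lys — nonsynonymous.
Codon 5: GCA Ala / CUC Leu — nonsynonymous.
Nonsynonymous differences: 3 → different protein.

no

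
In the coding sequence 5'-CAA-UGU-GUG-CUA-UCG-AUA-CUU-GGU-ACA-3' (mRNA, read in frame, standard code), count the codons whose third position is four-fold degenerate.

6

Codon 1 CAA (Gln): third position 2-fold.
Codon 2 UGU (Cys): third position 2-fold.
Codon 3 GUG (Val): third position 4-fold.
Codon 4 CUA (Leu): third position 4-fold.
Codon 5 UCG (Ser): third position 4-fold.
Codon 6 AUA (Ile): third position 3-fold.
Codon 7 CUU (Leu): third position 4-fold.
Codon 8 GGU (Gly): third position 4-fold.
Codon 9 ACA (Thr): third position 4-fold.
Four-fold degenerate third positions: 6.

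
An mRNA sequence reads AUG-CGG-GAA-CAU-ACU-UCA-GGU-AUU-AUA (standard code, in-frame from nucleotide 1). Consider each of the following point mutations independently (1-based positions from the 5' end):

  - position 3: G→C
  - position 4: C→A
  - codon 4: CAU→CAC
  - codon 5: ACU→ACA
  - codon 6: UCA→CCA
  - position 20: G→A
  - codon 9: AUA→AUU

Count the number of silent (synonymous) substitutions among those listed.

4

Codon 1: AUG (Met) → AUC (Ile) — missense.
Codon 2: CGG (Arg) → AGG (Arg) — synonymous.
Codon 4: CAU (His) → CAC (His) — synonymous.
Codon 5: ACU (Thr) → ACA (Thr) — synonymous.
Codon 6: UCA (Ser) → CCA (Pro) — missense.
Codon 7: GGU (Gly) → GAU (Asp) — missense.
Codon 9: AUA (Ile) → AUU (Ile) — synonymous.
Synonymous: 4 of 7.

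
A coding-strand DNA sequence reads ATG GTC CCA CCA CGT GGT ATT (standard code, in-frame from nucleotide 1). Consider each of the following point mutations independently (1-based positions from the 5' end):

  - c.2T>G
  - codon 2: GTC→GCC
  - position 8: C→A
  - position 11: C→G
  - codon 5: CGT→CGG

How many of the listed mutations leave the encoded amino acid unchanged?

Codon 1: ATG (Met) → AGG (Arg) — missense.
Codon 2: GTC (Val) → GCC (Ala) — missense.
Codon 3: CCA (Pro) → CAA (Gln) — missense.
Codon 4: CCA (Pro) → CGA (Arg) — missense.
Codon 5: CGT (Arg) → CGG (Arg) — synonymous.
Synonymous: 1 of 5.

1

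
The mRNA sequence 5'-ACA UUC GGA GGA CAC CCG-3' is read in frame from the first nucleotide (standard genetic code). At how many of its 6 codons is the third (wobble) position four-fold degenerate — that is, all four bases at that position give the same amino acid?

4

Codon 1 ACA (Thr): third position 4-fold.
Codon 2 UUC (Phe): third position 2-fold.
Codon 3 GGA (Gly): third position 4-fold.
Codon 4 GGA (Gly): third position 4-fold.
Codon 5 CAC (His): third position 2-fold.
Codon 6 CCG (Pro): third position 4-fold.
Four-fold degenerate third positions: 4.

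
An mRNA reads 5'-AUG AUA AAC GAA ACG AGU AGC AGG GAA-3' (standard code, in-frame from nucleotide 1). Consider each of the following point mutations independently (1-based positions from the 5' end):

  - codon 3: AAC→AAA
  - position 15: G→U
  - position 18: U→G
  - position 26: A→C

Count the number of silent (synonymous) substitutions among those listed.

Codon 3: AAC (Asn) → AAA (Lys) — missense.
Codon 5: ACG (Thr) → ACU (Thr) — synonymous.
Codon 6: AGU (Ser) → AGG (Arg) — missense.
Codon 9: GAA (Glu) → GCA (Ala) — missense.
Synonymous: 1 of 4.

1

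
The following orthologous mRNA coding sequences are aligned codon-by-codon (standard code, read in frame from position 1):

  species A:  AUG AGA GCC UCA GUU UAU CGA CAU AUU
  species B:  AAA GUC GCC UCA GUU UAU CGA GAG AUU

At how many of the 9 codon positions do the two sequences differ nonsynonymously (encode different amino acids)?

3

Codon 1: AUG Met / AAA Lys — nonsynonymous.
Codon 2: AGA Arg / GUC Val — nonsynonymous.
Codon 3: GCC Ala / GCC Ala — identical.
Codon 4: UCA Ser / UCA Ser — identical.
Codon 5: GUU Val / GUU Val — identical.
Codon 6: UAU Tyr / UAU Tyr — identical.
Codon 7: CGA Arg / CGA Arg — identical.
Codon 8: CAU His / GAG Glu — nonsynonymous.
Codon 9: AUU Ile / AUU Ile — identical.
Nonsynonymous differences: 3.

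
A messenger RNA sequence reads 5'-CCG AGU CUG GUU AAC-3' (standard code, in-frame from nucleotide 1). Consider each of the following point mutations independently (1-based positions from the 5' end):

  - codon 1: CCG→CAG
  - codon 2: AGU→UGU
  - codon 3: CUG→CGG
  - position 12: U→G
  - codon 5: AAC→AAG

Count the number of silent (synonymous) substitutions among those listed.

Codon 1: CCG (Pro) → CAG (Gln) — missense.
Codon 2: AGU (Ser) → UGU (Cys) — missense.
Codon 3: CUG (Leu) → CGG (Arg) — missense.
Codon 4: GUU (Val) → GUG (Val) — synonymous.
Codon 5: AAC (Asn) → AAG (Lys) — missense.
Synonymous: 1 of 5.

1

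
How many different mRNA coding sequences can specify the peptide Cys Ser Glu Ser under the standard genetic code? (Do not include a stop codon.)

Cys: 2 codons.
Ser: 6 codons.
Glu: 2 codons.
Ser: 6 codons.
2 × 6 × 2 × 6 = 144.

144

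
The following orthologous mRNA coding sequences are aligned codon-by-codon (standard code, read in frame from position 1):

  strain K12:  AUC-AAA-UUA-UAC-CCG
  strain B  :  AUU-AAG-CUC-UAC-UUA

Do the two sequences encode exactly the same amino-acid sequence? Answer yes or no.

Codon 1: AUC Ile / AUU Ile — synonymous.
Codon 2: AAA Lys / AAG Lys — synonymous.
Codon 3: UUA Leu / CUC Leu — synonymous.
Codon 4: UAC Tyr / UAC Tyr — identical.
Codon 5: CCG Pro / UUA Leu — nonsynonymous.
Nonsynonymous differences: 1 → different protein.

no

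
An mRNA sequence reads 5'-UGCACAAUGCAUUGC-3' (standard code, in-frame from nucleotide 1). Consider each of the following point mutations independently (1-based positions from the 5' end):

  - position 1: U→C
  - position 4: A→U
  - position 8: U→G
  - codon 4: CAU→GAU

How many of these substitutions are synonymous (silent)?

0

Codon 1: UGC (Cys) → CGC (Arg) — missense.
Codon 2: ACA (Thr) → UCA (Ser) — missense.
Codon 3: AUG (Met) → AGG (Arg) — missense.
Codon 4: CAU (His) → GAU (Asp) — missense.
Synonymous: 0 of 4.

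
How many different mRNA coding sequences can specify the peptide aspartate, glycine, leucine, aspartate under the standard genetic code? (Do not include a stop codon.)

Asp: 2 codons.
Gly: 4 codons.
Leu: 6 codons.
Asp: 2 codons.
2 × 4 × 6 × 2 = 96.

96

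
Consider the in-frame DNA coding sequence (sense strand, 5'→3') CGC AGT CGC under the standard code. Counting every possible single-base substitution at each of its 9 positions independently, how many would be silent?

7

Codon 1 (CGC, Arg): 3 synonymous substitutions.
Codon 2 (AGT, Ser): 1 synonymous substitution.
Codon 3 (CGC, Arg): 3 synonymous substitutions.
Total: 3 + 1 + 3 = 7.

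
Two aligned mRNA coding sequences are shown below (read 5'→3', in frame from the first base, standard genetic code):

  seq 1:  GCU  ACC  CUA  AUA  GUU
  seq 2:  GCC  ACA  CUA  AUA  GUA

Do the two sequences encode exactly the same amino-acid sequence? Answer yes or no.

yes

Codon 1: GCU Ala / GCC Ala — synonymous.
Codon 2: ACC Thr / ACA Thr — synonymous.
Codon 3: CUA Leu / CUA Leu — identical.
Codon 4: AUA Ile / AUA Ile — identical.
Codon 5: GUU Val / GUA Val — synonymous.
Nonsynonymous differences: 0 → same protein.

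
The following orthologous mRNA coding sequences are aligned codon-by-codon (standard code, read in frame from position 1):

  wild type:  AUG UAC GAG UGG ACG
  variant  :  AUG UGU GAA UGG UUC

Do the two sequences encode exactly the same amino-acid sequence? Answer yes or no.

no

Codon 1: AUG Met / AUG Met — identical.
Codon 2: UAC Tyr / UGU Cys — nonsynonymous.
Codon 3: GAG Glu / GAA Glu — synonymous.
Codon 4: UGG Trp / UGG Trp — identical.
Codon 5: ACG Thr / UUC Phe — nonsynonymous.
Nonsynonymous differences: 2 → different protein.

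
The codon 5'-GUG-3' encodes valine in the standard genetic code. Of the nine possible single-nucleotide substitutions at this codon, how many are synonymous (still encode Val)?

3

Position 1: none → 0 synonymous.
Position 2: none → 0 synonymous.
Position 3: GUU, GUC, GUA → 3 synonymous.
Total: 0 + 0 + 3 = 3.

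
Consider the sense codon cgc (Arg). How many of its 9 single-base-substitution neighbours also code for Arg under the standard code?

3

Position 1: none → 0 synonymous.
Position 2: none → 0 synonymous.
Position 3: CGU, CGA, CGG → 3 synonymous.
Total: 0 + 0 + 3 = 3.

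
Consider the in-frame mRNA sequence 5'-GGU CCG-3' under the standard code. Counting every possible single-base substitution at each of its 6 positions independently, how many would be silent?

Codon 1 (GGU, Gly): 3 synonymous substitutions.
Codon 2 (CCG, Pro): 3 synonymous substitutions.
Total: 3 + 3 = 6.

6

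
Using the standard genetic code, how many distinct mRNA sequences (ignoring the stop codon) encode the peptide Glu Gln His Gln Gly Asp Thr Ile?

Glu: 2 codons.
Gln: 2 codons.
His: 2 codons.
Gln: 2 codons.
Gly: 4 codons.
Asp: 2 codons.
Thr: 4 codons.
Ile: 3 codons.
2 × 2 × 2 × 2 × 4 × 2 × 4 × 3 = 1536.

1536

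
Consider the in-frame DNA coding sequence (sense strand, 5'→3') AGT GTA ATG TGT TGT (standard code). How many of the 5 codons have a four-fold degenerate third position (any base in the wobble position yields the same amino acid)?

Codon 1 AGT (Ser): third position 2-fold.
Codon 2 GTA (Val): third position 4-fold.
Codon 3 ATG (Met): third position 1-fold.
Codon 4 TGT (Cys): third position 2-fold.
Codon 5 TGT (Cys): third position 2-fold.
Four-fold degenerate third positions: 1.

1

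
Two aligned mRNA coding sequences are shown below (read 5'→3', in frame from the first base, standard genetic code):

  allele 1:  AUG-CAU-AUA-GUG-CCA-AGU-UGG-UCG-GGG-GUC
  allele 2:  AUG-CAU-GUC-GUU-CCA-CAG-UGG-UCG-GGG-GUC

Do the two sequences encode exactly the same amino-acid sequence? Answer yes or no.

no

Codon 1: AUG Met / AUG Met — identical.
Codon 2: CAU His / CAU His — identical.
Codon 3: AUA Ile / GUC Val — nonsynonymous.
Codon 4: GUG Val / GUU Val — synonymous.
Codon 5: CCA Pro / CCA Pro — identical.
Codon 6: AGU Ser / CAG Gln — nonsynonymous.
Codon 7: UGG Trp / UGG Trp — identical.
Codon 8: UCG Ser / UCG Ser — identical.
Codon 9: GGG Gly / GGG Gly — identical.
Codon 10: GUC Val / GUC Val — identical.
Nonsynonymous differences: 2 → different protein.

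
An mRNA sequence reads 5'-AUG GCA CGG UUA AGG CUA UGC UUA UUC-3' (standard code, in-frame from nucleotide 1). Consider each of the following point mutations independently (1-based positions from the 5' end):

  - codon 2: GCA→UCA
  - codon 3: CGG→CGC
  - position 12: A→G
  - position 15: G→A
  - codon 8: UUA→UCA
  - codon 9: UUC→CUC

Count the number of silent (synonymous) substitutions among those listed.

3

Codon 2: GCA (Ala) → UCA (Ser) — missense.
Codon 3: CGG (Arg) → CGC (Arg) — synonymous.
Codon 4: UUA (Leu) → UUG (Leu) — synonymous.
Codon 5: AGG (Arg) → AGA (Arg) — synonymous.
Codon 8: UUA (Leu) → UCA (Ser) — missense.
Codon 9: UUC (Phe) → CUC (Leu) — missense.
Synonymous: 3 of 6.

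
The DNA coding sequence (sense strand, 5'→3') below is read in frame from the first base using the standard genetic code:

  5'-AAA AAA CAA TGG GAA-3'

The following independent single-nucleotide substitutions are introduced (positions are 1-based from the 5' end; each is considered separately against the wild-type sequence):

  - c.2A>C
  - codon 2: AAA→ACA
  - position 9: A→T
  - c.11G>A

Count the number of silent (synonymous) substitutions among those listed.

Codon 1: AAA (Lys) → ACA (Thr) — missense.
Codon 2: AAA (Lys) → ACA (Thr) — missense.
Codon 3: CAA (Gln) → CAT (His) — missense.
Codon 4: TGG (Trp) → TAG (Stop) — nonsense.
Synonymous: 0 of 4.

0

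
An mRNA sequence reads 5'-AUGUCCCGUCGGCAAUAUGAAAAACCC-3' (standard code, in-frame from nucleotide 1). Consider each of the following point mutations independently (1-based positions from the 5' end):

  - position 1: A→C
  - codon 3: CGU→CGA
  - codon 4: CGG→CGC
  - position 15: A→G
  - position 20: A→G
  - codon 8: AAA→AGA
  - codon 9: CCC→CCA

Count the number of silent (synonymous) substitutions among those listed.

Codon 1: AUG (Met) → CUG (Leu) — missense.
Codon 3: CGU (Arg) → CGA (Arg) — synonymous.
Codon 4: CGG (Arg) → CGC (Arg) — synonymous.
Codon 5: CAA (Gln) → CAG (Gln) — synonymous.
Codon 7: GAA (Glu) → GGA (Gly) — missense.
Codon 8: AAA (Lys) → AGA (Arg) — missense.
Codon 9: CCC (Pro) → CCA (Pro) — synonymous.
Synonymous: 4 of 7.

4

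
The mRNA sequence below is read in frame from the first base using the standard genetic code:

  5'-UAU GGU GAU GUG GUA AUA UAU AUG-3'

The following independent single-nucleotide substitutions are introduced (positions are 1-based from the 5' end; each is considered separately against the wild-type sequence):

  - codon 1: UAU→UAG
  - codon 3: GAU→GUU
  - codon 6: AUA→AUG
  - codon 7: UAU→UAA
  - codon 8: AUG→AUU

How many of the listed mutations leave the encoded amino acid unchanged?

Codon 1: UAU (Tyr) → UAG (Stop) — nonsense.
Codon 3: GAU (Asp) → GUU (Val) — missense.
Codon 6: AUA (Ile) → AUG (Met) — missense.
Codon 7: UAU (Tyr) → UAA (Stop) — nonsense.
Codon 8: AUG (Met) → AUU (Ile) — missense.
Synonymous: 0 of 5.

0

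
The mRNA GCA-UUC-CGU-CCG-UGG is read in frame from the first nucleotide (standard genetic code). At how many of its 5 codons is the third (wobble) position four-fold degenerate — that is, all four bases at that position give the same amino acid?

3

Codon 1 GCA (Ala): third position 4-fold.
Codon 2 UUC (Phe): third position 2-fold.
Codon 3 CGU (Arg): third position 4-fold.
Codon 4 CCG (Pro): third position 4-fold.
Codon 5 UGG (Trp): third position 1-fold.
Four-fold degenerate third positions: 3.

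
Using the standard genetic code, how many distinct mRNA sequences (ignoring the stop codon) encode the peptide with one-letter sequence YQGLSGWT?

Tyr: 2 codons.
Gln: 2 codons.
Gly: 4 codons.
Leu: 6 codons.
Ser: 6 codons.
Gly: 4 codons.
Trp: 1 codon.
Thr: 4 codons.
2 × 2 × 4 × 6 × 6 × 4 × 1 × 4 = 9216.

9216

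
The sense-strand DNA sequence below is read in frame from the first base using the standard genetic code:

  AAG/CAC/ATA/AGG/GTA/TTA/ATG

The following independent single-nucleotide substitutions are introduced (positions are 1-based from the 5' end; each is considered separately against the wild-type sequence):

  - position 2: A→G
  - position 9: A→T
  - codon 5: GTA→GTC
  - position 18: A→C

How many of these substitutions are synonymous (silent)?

2

Codon 1: AAG (Lys) → AGG (Arg) — missense.
Codon 3: ATA (Ile) → ATT (Ile) — synonymous.
Codon 5: GTA (Val) → GTC (Val) — synonymous.
Codon 6: TTA (Leu) → TTC (Phe) — missense.
Synonymous: 2 of 4.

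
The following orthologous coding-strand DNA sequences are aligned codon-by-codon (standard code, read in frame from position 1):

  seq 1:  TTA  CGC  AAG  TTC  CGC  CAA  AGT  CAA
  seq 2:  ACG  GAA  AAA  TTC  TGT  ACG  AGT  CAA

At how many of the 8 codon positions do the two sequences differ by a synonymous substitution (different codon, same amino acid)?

Codon 1: TTA Leu / ACG Thr — nonsynonymous.
Codon 2: CGC Arg / GAA Glu — nonsynonymous.
Codon 3: AAG Lys / AAA Lys — synonymous.
Codon 4: TTC Phe / TTC Phe — identical.
Codon 5: CGC Arg / TGT Cys — nonsynonymous.
Codon 6: CAA Gln / ACG Thr — nonsynonymous.
Codon 7: AGT Ser / AGT Ser — identical.
Codon 8: CAA Gln / CAA Gln — identical.
Synonymous differences: 1.

1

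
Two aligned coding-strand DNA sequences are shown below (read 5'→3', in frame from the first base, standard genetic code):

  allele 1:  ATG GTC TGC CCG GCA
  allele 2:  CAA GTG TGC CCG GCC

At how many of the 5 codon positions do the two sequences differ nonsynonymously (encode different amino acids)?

1

Codon 1: ATG Met / CAA Gln — nonsynonymous.
Codon 2: GTC Val / GTG Val — synonymous.
Codon 3: TGC Cys / TGC Cys — identical.
Codon 4: CCG Pro / CCG Pro — identical.
Codon 5: GCA Ala / GCC Ala — synonymous.
Nonsynonymous differences: 1.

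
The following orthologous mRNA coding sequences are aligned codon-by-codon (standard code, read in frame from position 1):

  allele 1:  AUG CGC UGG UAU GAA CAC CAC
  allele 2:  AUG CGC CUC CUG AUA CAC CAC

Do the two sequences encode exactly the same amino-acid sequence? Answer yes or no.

no

Codon 1: AUG Met / AUG Met — identical.
Codon 2: CGC Arg / CGC Arg — identical.
Codon 3: UGG Trp / CUC Leu — nonsynonymous.
Codon 4: UAU Tyr / CUG Leu — nonsynonymous.
Codon 5: GAA Glu / AUA Ile — nonsynonymous.
Codon 6: CAC His / CAC His — identical.
Codon 7: CAC His / CAC His — identical.
Nonsynonymous differences: 3 → different protein.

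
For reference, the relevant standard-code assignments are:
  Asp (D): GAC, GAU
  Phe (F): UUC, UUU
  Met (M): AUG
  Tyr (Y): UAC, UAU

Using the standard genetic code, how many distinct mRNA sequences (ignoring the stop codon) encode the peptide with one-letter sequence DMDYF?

16

Asp: 2 codons.
Met: 1 codon.
Asp: 2 codons.
Tyr: 2 codons.
Phe: 2 codons.
2 × 1 × 2 × 2 × 2 = 16.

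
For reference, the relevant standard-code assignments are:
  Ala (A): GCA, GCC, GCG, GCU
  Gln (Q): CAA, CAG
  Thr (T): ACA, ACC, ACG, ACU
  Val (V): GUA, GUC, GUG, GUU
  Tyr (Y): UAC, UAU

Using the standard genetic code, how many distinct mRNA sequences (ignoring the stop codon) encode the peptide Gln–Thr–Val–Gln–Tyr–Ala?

512

Gln: 2 codons.
Thr: 4 codons.
Val: 4 codons.
Gln: 2 codons.
Tyr: 2 codons.
Ala: 4 codons.
2 × 4 × 4 × 2 × 2 × 4 = 512.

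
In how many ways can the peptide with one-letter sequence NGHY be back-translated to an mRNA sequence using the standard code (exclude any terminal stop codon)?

32

Asn: 2 codons.
Gly: 4 codons.
His: 2 codons.
Tyr: 2 codons.
2 × 4 × 2 × 2 = 32.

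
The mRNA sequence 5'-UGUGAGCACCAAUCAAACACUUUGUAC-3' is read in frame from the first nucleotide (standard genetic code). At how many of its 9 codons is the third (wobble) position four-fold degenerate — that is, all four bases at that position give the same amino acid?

2

Codon 1 UGU (Cys): third position 2-fold.
Codon 2 GAG (Glu): third position 2-fold.
Codon 3 CAC (His): third position 2-fold.
Codon 4 CAA (Gln): third position 2-fold.
Codon 5 UCA (Ser): third position 4-fold.
Codon 6 AAC (Asn): third position 2-fold.
Codon 7 ACU (Thr): third position 4-fold.
Codon 8 UUG (Leu): third position 2-fold.
Codon 9 UAC (Tyr): third position 2-fold.
Four-fold degenerate third positions: 2.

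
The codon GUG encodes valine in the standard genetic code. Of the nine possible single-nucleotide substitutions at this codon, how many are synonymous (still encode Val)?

Position 1: none → 0 synonymous.
Position 2: none → 0 synonymous.
Position 3: GUU, GUC, GUA → 3 synonymous.
Total: 0 + 0 + 3 = 3.

3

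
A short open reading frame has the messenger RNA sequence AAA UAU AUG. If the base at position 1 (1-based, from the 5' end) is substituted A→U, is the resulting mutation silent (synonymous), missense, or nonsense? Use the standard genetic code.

Position 1 falls in codon 1: AAA → Lys.
After the substitution the codon is UAA → Stop.
The new codon is a stop codon, so this is a nonsense mutation.

nonsense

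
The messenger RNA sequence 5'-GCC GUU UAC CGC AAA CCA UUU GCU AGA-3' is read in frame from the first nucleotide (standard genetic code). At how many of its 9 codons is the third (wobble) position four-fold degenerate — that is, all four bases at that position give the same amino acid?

Codon 1 GCC (Ala): third position 4-fold.
Codon 2 GUU (Val): third position 4-fold.
Codon 3 UAC (Tyr): third position 2-fold.
Codon 4 CGC (Arg): third position 4-fold.
Codon 5 AAA (Lys): third position 2-fold.
Codon 6 CCA (Pro): third position 4-fold.
Codon 7 UUU (Phe): third position 2-fold.
Codon 8 GCU (Ala): third position 4-fold.
Codon 9 AGA (Arg): third position 2-fold.
Four-fold degenerate third positions: 5.

5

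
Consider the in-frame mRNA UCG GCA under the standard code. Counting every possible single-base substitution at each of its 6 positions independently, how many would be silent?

6

Codon 1 (UCG, Ser): 3 synonymous substitutions.
Codon 2 (GCA, Ala): 3 synonymous substitutions.
Total: 3 + 3 = 6.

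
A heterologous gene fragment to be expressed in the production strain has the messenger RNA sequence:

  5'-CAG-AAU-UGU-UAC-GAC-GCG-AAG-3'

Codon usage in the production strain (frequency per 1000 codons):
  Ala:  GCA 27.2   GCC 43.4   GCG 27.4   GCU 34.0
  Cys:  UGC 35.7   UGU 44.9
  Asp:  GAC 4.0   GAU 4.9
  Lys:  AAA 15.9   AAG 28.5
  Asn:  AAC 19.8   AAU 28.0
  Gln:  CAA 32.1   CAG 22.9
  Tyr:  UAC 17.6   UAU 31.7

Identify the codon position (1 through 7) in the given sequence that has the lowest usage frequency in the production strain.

5

Codon 1 CAG (Gln): 22.9 per 1000.
Codon 2 AAU (Asn): 28.0 per 1000.
Codon 3 UGU (Cys): 44.9 per 1000.
Codon 4 UAC (Tyr): 17.6 per 1000.
Codon 5 GAC (Asp): 4.0 per 1000.
Codon 6 GCG (Ala): 27.4 per 1000.
Codon 7 AAG (Lys): 28.5 per 1000.
Lowest frequency is 4.0 at codon 5.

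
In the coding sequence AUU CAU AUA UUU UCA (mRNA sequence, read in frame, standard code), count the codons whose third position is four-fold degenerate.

Codon 1 AUU (Ile): third position 3-fold.
Codon 2 CAU (His): third position 2-fold.
Codon 3 AUA (Ile): third position 3-fold.
Codon 4 UUU (Phe): third position 2-fold.
Codon 5 UCA (Ser): third position 4-fold.
Four-fold degenerate third positions: 1.

1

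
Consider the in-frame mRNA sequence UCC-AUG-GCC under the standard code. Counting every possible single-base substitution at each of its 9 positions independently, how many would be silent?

Codon 1 (UCC, Ser): 3 synonymous substitutions.
Codon 2 (AUG, Met): 0 synonymous substitutions.
Codon 3 (GCC, Ala): 3 synonymous substitutions.
Total: 3 + 0 + 3 = 6.

6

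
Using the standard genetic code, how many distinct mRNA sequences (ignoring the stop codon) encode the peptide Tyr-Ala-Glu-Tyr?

Tyr: 2 codons.
Ala: 4 codons.
Glu: 2 codons.
Tyr: 2 codons.
2 × 4 × 2 × 2 = 32.

32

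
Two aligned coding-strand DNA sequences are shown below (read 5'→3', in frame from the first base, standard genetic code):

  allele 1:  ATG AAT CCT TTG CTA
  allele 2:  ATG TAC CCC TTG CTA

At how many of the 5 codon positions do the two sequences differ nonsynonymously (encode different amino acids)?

1

Codon 1: ATG Met / ATG Met — identical.
Codon 2: AAT Asn / TAC Tyr — nonsynonymous.
Codon 3: CCT Pro / CCC Pro — synonymous.
Codon 4: TTG Leu / TTG Leu — identical.
Codon 5: CTA Leu / CTA Leu — identical.
Nonsynonymous differences: 1.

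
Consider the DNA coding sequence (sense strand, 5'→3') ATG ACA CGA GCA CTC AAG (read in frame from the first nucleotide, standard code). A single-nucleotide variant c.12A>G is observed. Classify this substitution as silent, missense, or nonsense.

silent

Position 12 falls in codon 4: GCA → Ala.
After the substitution the codon is GCG → Ala.
Both encode Ala, so the change is synonymous.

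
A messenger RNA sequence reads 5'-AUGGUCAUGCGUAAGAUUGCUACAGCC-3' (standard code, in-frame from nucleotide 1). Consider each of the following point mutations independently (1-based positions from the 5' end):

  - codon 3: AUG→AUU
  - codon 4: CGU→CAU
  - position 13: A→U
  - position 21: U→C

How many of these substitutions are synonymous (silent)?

1

Codon 3: AUG (Met) → AUU (Ile) — missense.
Codon 4: CGU (Arg) → CAU (His) — missense.
Codon 5: AAG (Lys) → UAG (Stop) — nonsense.
Codon 7: GCU (Ala) → GCC (Ala) — synonymous.
Synonymous: 1 of 4.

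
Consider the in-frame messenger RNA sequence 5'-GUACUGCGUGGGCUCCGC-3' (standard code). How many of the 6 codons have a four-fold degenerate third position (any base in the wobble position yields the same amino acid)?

6

Codon 1 GUA (Val): third position 4-fold.
Codon 2 CUG (Leu): third position 4-fold.
Codon 3 CGU (Arg): third position 4-fold.
Codon 4 GGG (Gly): third position 4-fold.
Codon 5 CUC (Leu): third position 4-fold.
Codon 6 CGC (Arg): third position 4-fold.
Four-fold degenerate third positions: 6.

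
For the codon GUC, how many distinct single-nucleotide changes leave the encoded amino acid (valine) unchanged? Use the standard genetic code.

3

Position 1: none → 0 synonymous.
Position 2: none → 0 synonymous.
Position 3: GUU, GUA, GUG → 3 synonymous.
Total: 0 + 0 + 3 = 3.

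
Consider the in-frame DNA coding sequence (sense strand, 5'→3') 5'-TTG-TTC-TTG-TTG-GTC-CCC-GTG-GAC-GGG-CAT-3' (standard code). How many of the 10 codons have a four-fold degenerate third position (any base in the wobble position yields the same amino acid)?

4

Codon 1 TTG (Leu): third position 2-fold.
Codon 2 TTC (Phe): third position 2-fold.
Codon 3 TTG (Leu): third position 2-fold.
Codon 4 TTG (Leu): third position 2-fold.
Codon 5 GTC (Val): third position 4-fold.
Codon 6 CCC (Pro): third position 4-fold.
Codon 7 GTG (Val): third position 4-fold.
Codon 8 GAC (Asp): third position 2-fold.
Codon 9 GGG (Gly): third position 4-fold.
Codon 10 CAT (His): third position 2-fold.
Four-fold degenerate third positions: 4.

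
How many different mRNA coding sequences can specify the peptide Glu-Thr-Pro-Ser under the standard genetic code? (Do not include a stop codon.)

192

Glu: 2 codons.
Thr: 4 codons.
Pro: 4 codons.
Ser: 6 codons.
2 × 4 × 4 × 6 = 192.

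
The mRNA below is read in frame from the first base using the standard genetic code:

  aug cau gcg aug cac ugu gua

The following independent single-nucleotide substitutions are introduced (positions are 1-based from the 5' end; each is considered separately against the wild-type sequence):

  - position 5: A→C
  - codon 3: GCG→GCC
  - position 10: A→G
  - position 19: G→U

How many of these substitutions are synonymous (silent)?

1

Codon 2: CAU (His) → CCU (Pro) — missense.
Codon 3: GCG (Ala) → GCC (Ala) — synonymous.
Codon 4: AUG (Met) → GUG (Val) — missense.
Codon 7: GUA (Val) → UUA (Leu) — missense.
Synonymous: 1 of 4.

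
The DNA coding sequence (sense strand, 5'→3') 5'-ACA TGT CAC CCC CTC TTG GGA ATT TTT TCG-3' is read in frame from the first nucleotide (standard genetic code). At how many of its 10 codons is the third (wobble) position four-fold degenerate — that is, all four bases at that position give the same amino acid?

5

Codon 1 ACA (Thr): third position 4-fold.
Codon 2 TGT (Cys): third position 2-fold.
Codon 3 CAC (His): third position 2-fold.
Codon 4 CCC (Pro): third position 4-fold.
Codon 5 CTC (Leu): third position 4-fold.
Codon 6 TTG (Leu): third position 2-fold.
Codon 7 GGA (Gly): third position 4-fold.
Codon 8 ATT (Ile): third position 3-fold.
Codon 9 TTT (Phe): third position 2-fold.
Codon 10 TCG (Ser): third position 4-fold.
Four-fold degenerate third positions: 5.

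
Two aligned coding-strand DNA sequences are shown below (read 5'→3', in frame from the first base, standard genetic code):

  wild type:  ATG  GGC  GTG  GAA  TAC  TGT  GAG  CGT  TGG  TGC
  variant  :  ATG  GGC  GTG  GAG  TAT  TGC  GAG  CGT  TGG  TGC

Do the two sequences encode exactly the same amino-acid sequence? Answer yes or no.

Codon 1: ATG Met / ATG Met — identical.
Codon 2: GGC Gly / GGC Gly — identical.
Codon 3: GTG Val / GTG Val — identical.
Codon 4: GAA Glu / GAG Glu — synonymous.
Codon 5: TAC Tyr / TAT Tyr — synonymous.
Codon 6: TGT Cys / TGC Cys — synonymous.
Codon 7: GAG Glu / GAG Glu — identical.
Codon 8: CGT Arg / CGT Arg — identical.
Codon 9: TGG Trp / TGG Trp — identical.
Codon 10: TGC Cys / TGC Cys — identical.
Nonsynonymous differences: 0 → same protein.

yes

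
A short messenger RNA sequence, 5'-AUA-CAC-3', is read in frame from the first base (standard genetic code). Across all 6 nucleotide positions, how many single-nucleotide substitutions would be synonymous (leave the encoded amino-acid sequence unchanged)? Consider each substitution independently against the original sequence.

3

Codon 1 (AUA, Ile): 2 synonymous substitutions.
Codon 2 (CAC, His): 1 synonymous substitution.
Total: 2 + 1 = 3.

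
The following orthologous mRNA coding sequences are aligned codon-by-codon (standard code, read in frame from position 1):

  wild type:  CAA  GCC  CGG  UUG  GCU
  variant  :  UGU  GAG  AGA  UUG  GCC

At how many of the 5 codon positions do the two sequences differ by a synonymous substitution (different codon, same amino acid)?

2

Codon 1: CAA Gln / UGU Cys — nonsynonymous.
Codon 2: GCC Ala / GAG Glu — nonsynonymous.
Codon 3: CGG Arg / AGA Arg — synonymous.
Codon 4: UUG Leu / UUG Leu — identical.
Codon 5: GCU Ala / GCC Ala — synonymous.
Synonymous differences: 2.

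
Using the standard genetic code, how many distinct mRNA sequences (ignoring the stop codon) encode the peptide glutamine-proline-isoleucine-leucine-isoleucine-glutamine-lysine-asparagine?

3456

Gln: 2 codons.
Pro: 4 codons.
Ile: 3 codons.
Leu: 6 codons.
Ile: 3 codons.
Gln: 2 codons.
Lys: 2 codons.
Asn: 2 codons.
2 × 4 × 3 × 6 × 3 × 2 × 2 × 2 = 3456.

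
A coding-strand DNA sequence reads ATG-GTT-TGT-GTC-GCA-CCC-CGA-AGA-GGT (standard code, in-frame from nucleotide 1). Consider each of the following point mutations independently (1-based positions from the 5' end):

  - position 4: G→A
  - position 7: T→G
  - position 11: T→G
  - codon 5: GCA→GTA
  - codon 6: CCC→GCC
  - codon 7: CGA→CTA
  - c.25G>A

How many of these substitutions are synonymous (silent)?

Codon 2: GTT (Val) → ATT (Ile) — missense.
Codon 3: TGT (Cys) → GGT (Gly) — missense.
Codon 4: GTC (Val) → GGC (Gly) — missense.
Codon 5: GCA (Ala) → GTA (Val) — missense.
Codon 6: CCC (Pro) → GCC (Ala) — missense.
Codon 7: CGA (Arg) → CTA (Leu) — missense.
Codon 9: GGT (Gly) → AGT (Ser) — missense.
Synonymous: 0 of 7.

0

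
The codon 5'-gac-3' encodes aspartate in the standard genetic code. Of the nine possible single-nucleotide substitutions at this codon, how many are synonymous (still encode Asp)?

1

Position 1: none → 0 synonymous.
Position 2: none → 0 synonymous.
Position 3: GAU → 1 synonymous.
Total: 0 + 0 + 1 = 1.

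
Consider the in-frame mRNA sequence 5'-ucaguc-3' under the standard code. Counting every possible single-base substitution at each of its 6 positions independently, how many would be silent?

Codon 1 (UCA, Ser): 3 synonymous substitutions.
Codon 2 (GUC, Val): 3 synonymous substitutions.
Total: 3 + 3 = 6.

6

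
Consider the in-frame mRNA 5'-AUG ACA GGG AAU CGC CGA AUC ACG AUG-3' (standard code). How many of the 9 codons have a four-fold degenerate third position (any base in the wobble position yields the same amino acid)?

Codon 1 AUG (Met): third position 1-fold.
Codon 2 ACA (Thr): third position 4-fold.
Codon 3 GGG (Gly): third position 4-fold.
Codon 4 AAU (Asn): third position 2-fold.
Codon 5 CGC (Arg): third position 4-fold.
Codon 6 CGA (Arg): third position 4-fold.
Codon 7 AUC (Ile): third position 3-fold.
Codon 8 ACG (Thr): third position 4-fold.
Codon 9 AUG (Met): third position 1-fold.
Four-fold degenerate third positions: 5.

5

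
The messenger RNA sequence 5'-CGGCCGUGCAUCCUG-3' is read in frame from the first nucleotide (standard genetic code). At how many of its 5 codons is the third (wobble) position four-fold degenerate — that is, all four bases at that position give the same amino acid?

3

Codon 1 CGG (Arg): third position 4-fold.
Codon 2 CCG (Pro): third position 4-fold.
Codon 3 UGC (Cys): third position 2-fold.
Codon 4 AUC (Ile): third position 3-fold.
Codon 5 CUG (Leu): third position 4-fold.
Four-fold degenerate third positions: 3.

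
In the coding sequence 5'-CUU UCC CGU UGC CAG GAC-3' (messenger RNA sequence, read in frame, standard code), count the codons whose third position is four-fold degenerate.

3

Codon 1 CUU (Leu): third position 4-fold.
Codon 2 UCC (Ser): third position 4-fold.
Codon 3 CGU (Arg): third position 4-fold.
Codon 4 UGC (Cys): third position 2-fold.
Codon 5 CAG (Gln): third position 2-fold.
Codon 6 GAC (Asp): third position 2-fold.
Four-fold degenerate third positions: 3.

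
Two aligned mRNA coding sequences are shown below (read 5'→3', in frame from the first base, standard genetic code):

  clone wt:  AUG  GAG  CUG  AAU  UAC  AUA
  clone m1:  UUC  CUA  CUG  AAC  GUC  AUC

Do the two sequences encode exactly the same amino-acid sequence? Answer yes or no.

Codon 1: AUG Met / UUC Phe — nonsynonymous.
Codon 2: GAG Glu / CUA Leu — nonsynonymous.
Codon 3: CUG Leu / CUG Leu — identical.
Codon 4: AAU Asn / AAC Asn — synonymous.
Codon 5: UAC Tyr / GUC Val — nonsynonymous.
Codon 6: AUA Ile / AUC Ile — synonymous.
Nonsynonymous differences: 3 → different protein.

no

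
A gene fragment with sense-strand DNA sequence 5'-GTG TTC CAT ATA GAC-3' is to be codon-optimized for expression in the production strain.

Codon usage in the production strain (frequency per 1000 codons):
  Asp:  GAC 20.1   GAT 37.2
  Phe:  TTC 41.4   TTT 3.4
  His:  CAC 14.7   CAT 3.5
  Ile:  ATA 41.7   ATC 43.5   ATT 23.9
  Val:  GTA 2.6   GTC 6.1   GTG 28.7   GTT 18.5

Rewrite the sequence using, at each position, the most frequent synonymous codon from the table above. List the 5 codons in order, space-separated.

Codon 1 (Val): best is GTG at 28.7.
Codon 2 (Phe): best is TTC at 41.4.
Codon 3 (His): best is CAC at 14.7.
Codon 4 (Ile): best is ATC at 43.5.
Codon 5 (Asp): best is GAT at 37.2.

GTG TTC CAC ATC GAT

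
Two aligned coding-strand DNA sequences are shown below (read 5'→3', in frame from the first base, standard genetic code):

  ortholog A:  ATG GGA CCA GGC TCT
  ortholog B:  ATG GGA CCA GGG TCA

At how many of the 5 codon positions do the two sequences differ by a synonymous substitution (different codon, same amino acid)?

Codon 1: ATG Met / ATG Met — identical.
Codon 2: GGA Gly / GGA Gly — identical.
Codon 3: CCA Pro / CCA Pro — identical.
Codon 4: GGC Gly / GGG Gly — synonymous.
Codon 5: TCT Ser / TCA Ser — synonymous.
Synonymous differences: 2.

2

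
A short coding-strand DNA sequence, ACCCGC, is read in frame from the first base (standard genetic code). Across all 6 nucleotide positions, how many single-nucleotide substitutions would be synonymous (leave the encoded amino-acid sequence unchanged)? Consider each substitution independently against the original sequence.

6

Codon 1 (ACC, Thr): 3 synonymous substitutions.
Codon 2 (CGC, Arg): 3 synonymous substitutions.
Total: 3 + 3 = 6.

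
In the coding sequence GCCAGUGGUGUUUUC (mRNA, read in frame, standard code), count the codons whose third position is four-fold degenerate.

3

Codon 1 GCC (Ala): third position 4-fold.
Codon 2 AGU (Ser): third position 2-fold.
Codon 3 GGU (Gly): third position 4-fold.
Codon 4 GUU (Val): third position 4-fold.
Codon 5 UUC (Phe): third position 2-fold.
Four-fold degenerate third positions: 3.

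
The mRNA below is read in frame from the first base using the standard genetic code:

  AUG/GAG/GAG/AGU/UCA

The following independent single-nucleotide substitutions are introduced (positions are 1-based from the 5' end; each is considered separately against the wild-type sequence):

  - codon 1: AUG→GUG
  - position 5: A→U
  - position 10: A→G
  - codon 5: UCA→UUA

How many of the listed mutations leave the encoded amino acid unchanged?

Codon 1: AUG (Met) → GUG (Val) — missense.
Codon 2: GAG (Glu) → GUG (Val) — missense.
Codon 4: AGU (Ser) → GGU (Gly) — missense.
Codon 5: UCA (Ser) → UUA (Leu) — missense.
Synonymous: 0 of 4.

0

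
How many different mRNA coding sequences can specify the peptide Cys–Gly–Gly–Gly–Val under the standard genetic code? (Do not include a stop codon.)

Cys: 2 codons.
Gly: 4 codons.
Gly: 4 codons.
Gly: 4 codons.
Val: 4 codons.
2 × 4 × 4 × 4 × 4 = 512.

512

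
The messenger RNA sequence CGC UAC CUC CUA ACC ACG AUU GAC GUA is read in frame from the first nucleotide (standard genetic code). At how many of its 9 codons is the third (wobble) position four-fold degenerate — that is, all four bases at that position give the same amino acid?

Codon 1 CGC (Arg): third position 4-fold.
Codon 2 UAC (Tyr): third position 2-fold.
Codon 3 CUC (Leu): third position 4-fold.
Codon 4 CUA (Leu): third position 4-fold.
Codon 5 ACC (Thr): third position 4-fold.
Codon 6 ACG (Thr): third position 4-fold.
Codon 7 AUU (Ile): third position 3-fold.
Codon 8 GAC (Asp): third position 2-fold.
Codon 9 GUA (Val): third position 4-fold.
Four-fold degenerate third positions: 6.

6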